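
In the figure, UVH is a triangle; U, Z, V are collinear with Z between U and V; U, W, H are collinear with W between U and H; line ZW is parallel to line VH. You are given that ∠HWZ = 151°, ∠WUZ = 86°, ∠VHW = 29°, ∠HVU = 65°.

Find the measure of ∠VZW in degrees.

∠VZW = 115°

1. ∠UWZ = 29°  [linear pair at W on UH]
2. ∠UZW = 65°  [△UZW]
3. ∠VZW = 115°  [linear pair at Z on UV]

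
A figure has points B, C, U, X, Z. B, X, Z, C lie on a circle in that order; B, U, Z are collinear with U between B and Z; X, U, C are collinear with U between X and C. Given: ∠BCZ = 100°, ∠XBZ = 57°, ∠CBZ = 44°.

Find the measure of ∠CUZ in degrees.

∠CUZ = 87°

1. ∠BZC = 36°  [△BZC]
2. ∠XCZ = 57°  [same arc XZ]
3. ∠CUZ = 87°  [△ZUC]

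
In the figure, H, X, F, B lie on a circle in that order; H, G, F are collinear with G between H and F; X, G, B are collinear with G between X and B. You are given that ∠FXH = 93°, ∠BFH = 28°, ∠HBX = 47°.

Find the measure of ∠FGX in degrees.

1. ∠FBH = 87°  [cyclic HXFB, opposite ∠X+∠B]
2. ∠BHF = 65°  [△HFB]
3. ∠HFX = 47°  [same arc HX]
4. ∠BXF = 65°  [same arc FB]
5. ∠FGX = 68°  [△XGF]

∠FGX = 68°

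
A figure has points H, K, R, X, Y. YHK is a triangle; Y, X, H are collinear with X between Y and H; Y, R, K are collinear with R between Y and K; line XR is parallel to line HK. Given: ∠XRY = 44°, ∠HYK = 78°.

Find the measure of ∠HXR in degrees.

1. ∠HKY = 44°  [XR∥HK, corresponding at R]
2. ∠KHY = 58°  [△YHK]
3. ∠RXY = 58°  [XR∥HK, corresponding at X]
4. ∠HXR = 122°  [linear pair at X on YH]

∠HXR = 122°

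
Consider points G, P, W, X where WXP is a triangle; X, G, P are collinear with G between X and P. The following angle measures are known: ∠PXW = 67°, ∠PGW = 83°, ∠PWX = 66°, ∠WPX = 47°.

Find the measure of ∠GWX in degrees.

1. ∠GXW = 67°  [G on ray XP]
2. ∠WGX = 97°  [linear pair at G on XP]
3. ∠GWX = 16°  [△WXG]

∠GWX = 16°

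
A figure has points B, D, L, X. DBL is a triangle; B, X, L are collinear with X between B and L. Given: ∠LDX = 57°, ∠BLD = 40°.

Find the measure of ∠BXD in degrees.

∠BXD = 97°

1. ∠DLX = 40°  [X on ray LB]
2. ∠DXL = 83°  [△DXL]
3. ∠BXD = 97°  [linear pair at X on BL]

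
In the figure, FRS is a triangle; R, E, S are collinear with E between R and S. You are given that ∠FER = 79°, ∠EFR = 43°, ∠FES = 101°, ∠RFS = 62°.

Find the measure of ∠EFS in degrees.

1. ∠ERF = 58°  [△FRE]
2. ∠FRS = 58°  [E on ray RS]
3. ∠FSR = 60°  [△FRS]
4. ∠ESF = 60°  [E on ray SR]
5. ∠EFS = 19°  [△FES]

∠EFS = 19°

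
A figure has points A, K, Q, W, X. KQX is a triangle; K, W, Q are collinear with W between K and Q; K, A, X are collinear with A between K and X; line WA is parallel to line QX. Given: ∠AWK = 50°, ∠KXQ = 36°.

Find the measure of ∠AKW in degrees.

1. ∠KQX = 50°  [WA∥QX, corresponding at W]
2. ∠QKX = 94°  [△KQX]
3. ∠AKW = 94°  [W on KQ, A on KX]

∠AKW = 94°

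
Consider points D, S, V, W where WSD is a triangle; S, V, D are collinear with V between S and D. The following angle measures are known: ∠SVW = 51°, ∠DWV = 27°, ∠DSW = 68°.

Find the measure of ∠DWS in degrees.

∠DWS = 88°

1. ∠DVW = 129°  [linear pair at V on SD]
2. ∠VDW = 24°  [△WVD]
3. ∠SDW = 24°  [V on ray DS]
4. ∠DWS = 88°  [△WSD]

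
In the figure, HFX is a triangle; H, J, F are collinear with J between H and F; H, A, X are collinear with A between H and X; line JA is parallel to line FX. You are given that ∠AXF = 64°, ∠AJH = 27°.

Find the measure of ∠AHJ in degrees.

1. ∠FXH = 64°  [A on ray XH]
2. ∠HFX = 27°  [JA∥FX, corresponding at J]
3. ∠FHX = 89°  [△HFX]
4. ∠AHJ = 89°  [J on HF, A on HX]

∠AHJ = 89°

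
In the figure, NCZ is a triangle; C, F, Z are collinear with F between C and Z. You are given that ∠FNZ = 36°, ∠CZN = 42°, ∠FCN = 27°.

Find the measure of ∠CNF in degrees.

1. ∠FZN = 42°  [F on ray ZC]
2. ∠NFZ = 102°  [△NFZ]
3. ∠CFN = 78°  [linear pair at F on CZ]
4. ∠CNF = 75°  [△NCF]

∠CNF = 75°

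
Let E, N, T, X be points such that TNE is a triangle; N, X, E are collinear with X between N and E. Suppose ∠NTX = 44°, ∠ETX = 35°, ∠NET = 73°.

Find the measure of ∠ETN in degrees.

∠ETN = 79°

1. ∠TEX = 73°  [X on ray EN]
2. ∠EXT = 72°  [△TXE]
3. ∠NXT = 108°  [linear pair at X on NE]
4. ∠TNX = 28°  [△TNX]
5. ∠ENT = 28°  [X on ray NE]
6. ∠ETN = 79°  [△TNE]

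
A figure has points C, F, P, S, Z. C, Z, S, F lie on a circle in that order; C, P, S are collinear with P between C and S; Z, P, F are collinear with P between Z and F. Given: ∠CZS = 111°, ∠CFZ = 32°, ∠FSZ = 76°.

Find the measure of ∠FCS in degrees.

∠FCS = 67°

1. ∠CFS = 69°  [cyclic CZSF, opposite ∠Z+∠F]
2. ∠FCZ = 104°  [cyclic CZSF, opposite ∠C+∠S]
3. ∠CZF = 44°  [△CZF]
4. ∠CSF = 44°  [same arc CF]
5. ∠FCS = 67°  [△CSF]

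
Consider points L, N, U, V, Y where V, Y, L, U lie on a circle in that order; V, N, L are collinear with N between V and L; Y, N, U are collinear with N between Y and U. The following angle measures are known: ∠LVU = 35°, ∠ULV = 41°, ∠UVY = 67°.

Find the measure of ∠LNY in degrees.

∠LNY = 73°

1. ∠LYU = 35°  [same arc LU]
2. ∠UYV = 41°  [same arc VU]
3. ∠VUY = 72°  [△VYU]
4. ∠VLY = 72°  [same arc VY]
5. ∠LNY = 73°  [△YNL]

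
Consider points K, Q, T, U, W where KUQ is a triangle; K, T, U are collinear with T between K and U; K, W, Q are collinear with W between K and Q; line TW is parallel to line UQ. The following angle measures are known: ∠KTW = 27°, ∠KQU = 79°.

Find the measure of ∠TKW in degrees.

1. ∠KUQ = 27°  [TW∥UQ, corresponding at T]
2. ∠QKU = 74°  [△KUQ]
3. ∠TKW = 74°  [T on KU, W on KQ]

∠TKW = 74°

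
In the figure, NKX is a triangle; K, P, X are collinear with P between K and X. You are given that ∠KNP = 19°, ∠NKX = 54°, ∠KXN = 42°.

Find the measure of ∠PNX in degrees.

1. ∠NKP = 54°  [P on ray KX]
2. ∠NXP = 42°  [P on ray XK]
3. ∠KPN = 107°  [△NKP]
4. ∠NPX = 73°  [linear pair at P on KX]
5. ∠PNX = 65°  [△NPX]

∠PNX = 65°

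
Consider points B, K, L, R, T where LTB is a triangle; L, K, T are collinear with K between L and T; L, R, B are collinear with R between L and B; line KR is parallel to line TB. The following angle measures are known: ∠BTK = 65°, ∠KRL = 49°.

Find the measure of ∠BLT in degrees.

∠BLT = 66°

1. ∠BTL = 65°  [K on ray TL]
2. ∠LBT = 49°  [KR∥TB, corresponding at R]
3. ∠BLT = 66°  [△LTB]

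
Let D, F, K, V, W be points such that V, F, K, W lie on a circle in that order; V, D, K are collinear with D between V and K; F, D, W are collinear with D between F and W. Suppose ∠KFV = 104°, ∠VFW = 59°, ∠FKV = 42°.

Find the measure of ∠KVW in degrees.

1. ∠KWV = 76°  [cyclic VFKW, opposite ∠F+∠W]
2. ∠VKW = 59°  [same arc VW]
3. ∠KVW = 45°  [△VKW]

∠KVW = 45°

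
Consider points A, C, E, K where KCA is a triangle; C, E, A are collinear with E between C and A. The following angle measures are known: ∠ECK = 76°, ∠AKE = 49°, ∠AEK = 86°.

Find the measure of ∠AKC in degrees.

1. ∠ACK = 76°  [E on ray CA]
2. ∠EAK = 45°  [△KEA]
3. ∠CAK = 45°  [E on ray AC]
4. ∠AKC = 59°  [△KCA]

∠AKC = 59°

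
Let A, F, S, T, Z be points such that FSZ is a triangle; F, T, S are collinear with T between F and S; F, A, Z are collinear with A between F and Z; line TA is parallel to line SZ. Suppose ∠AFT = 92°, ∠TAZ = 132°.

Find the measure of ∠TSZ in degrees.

1. ∠FAT = 48°  [linear pair at A on FZ]
2. ∠ATF = 40°  [△FTA]
3. ∠ATS = 140°  [linear pair at T on FS]
4. ∠TSZ = 40°  [TA∥SZ, co-interior at S–T]

∠TSZ = 40°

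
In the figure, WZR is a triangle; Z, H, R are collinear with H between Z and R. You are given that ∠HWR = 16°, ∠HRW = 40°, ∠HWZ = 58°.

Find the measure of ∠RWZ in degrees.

∠RWZ = 74°

1. ∠RHW = 124°  [△WHR]
2. ∠WRZ = 40°  [H on ray RZ]
3. ∠WHZ = 56°  [linear pair at H on ZR]
4. ∠HZW = 66°  [△WZH]
5. ∠RZW = 66°  [H on ray ZR]
6. ∠RWZ = 74°  [△WZR]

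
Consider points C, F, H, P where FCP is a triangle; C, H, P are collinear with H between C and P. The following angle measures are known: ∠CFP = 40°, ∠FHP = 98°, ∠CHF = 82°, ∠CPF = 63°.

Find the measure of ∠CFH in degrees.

1. ∠FCP = 77°  [△FCP]
2. ∠FCH = 77°  [H on ray CP]
3. ∠CFH = 21°  [△FCH]

∠CFH = 21°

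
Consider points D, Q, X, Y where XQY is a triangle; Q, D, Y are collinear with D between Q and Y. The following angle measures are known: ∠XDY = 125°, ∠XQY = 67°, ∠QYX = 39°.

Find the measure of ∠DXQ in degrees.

∠DXQ = 58°

1. ∠QDX = 55°  [linear pair at D on QY]
2. ∠DQX = 67°  [D on ray QY]
3. ∠DXQ = 58°  [△XQD]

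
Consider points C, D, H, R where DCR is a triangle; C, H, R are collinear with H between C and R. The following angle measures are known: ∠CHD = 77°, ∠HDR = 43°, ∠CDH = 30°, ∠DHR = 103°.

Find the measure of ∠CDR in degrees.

∠CDR = 73°

1. ∠DCH = 73°  [△DCH]
2. ∠DRH = 34°  [△DHR]
3. ∠DCR = 73°  [H on ray CR]
4. ∠CRD = 34°  [H on ray RC]
5. ∠CDR = 73°  [△DCR]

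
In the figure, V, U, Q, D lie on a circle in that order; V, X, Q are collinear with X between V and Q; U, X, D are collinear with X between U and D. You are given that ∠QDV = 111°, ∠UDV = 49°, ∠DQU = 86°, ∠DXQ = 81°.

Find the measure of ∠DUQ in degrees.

1. ∠UQV = 49°  [same arc VU]
2. ∠UXV = 81°  [vertical angles at X]
3. ∠QXU = 99°  [linear pair at X on VQ]
4. ∠DUQ = 32°  [△UXQ]

∠DUQ = 32°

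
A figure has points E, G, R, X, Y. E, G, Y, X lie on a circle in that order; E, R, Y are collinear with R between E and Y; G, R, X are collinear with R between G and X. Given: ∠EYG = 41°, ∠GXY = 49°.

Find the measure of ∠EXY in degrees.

∠EXY = 90°

1. ∠GEY = 49°  [same arc GY]
2. ∠EGY = 90°  [△EGY]
3. ∠EXY = 90°  [cyclic EGYX, opposite ∠G+∠X]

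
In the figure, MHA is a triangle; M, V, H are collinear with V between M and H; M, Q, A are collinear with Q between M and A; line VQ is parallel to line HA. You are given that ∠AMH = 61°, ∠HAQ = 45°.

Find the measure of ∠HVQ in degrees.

1. ∠HAM = 45°  [Q on ray AM]
2. ∠AHM = 74°  [△MHA]
3. ∠MVQ = 74°  [VQ∥HA, corresponding at V]
4. ∠HVQ = 106°  [linear pair at V on MH]

∠HVQ = 106°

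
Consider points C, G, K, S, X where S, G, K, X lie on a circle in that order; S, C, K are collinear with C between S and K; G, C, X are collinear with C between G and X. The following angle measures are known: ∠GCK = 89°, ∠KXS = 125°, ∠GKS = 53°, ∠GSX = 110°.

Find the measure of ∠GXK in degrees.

∠GXK = 72°

1. ∠KGX = 38°  [△GCK]
2. ∠GKX = 70°  [cyclic SGKX, opposite ∠S+∠K]
3. ∠GXK = 72°  [△GKX]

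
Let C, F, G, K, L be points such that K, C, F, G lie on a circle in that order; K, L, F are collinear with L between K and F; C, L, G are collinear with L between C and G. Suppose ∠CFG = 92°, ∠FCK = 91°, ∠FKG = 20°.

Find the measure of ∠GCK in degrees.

∠GCK = 71°

1. ∠FGK = 89°  [cyclic KCFG, opposite ∠C+∠G]
2. ∠GFK = 71°  [△KFG]
3. ∠GCK = 71°  [same arc KG]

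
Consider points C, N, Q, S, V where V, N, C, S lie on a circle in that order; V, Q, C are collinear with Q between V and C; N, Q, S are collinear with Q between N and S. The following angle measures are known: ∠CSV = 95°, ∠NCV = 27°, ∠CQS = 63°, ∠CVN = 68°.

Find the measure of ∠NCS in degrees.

1. ∠NSV = 27°  [same arc VN]
2. ∠NQV = 63°  [vertical angles at Q]
3. ∠SNV = 49°  [△VQN]
4. ∠NVS = 104°  [△VNS]
5. ∠NCS = 76°  [cyclic VNCS, opposite ∠V+∠C]

∠NCS = 76°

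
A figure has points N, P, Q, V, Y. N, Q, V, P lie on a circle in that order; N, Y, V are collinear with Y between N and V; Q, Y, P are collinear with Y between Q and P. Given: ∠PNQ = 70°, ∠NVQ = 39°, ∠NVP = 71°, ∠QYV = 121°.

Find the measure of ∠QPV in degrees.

1. ∠PVQ = 110°  [cyclic NQVP, opposite ∠N+∠V]
2. ∠PQV = 20°  [△QYV]
3. ∠QPV = 50°  [△QVP]

∠QPV = 50°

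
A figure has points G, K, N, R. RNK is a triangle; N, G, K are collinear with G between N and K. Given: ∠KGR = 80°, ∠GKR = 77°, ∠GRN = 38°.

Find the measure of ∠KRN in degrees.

1. ∠NGR = 100°  [linear pair at G on NK]
2. ∠NKR = 77°  [G on ray KN]
3. ∠GNR = 42°  [△RNG]
4. ∠KNR = 42°  [G on ray NK]
5. ∠KRN = 61°  [△RNK]

∠KRN = 61°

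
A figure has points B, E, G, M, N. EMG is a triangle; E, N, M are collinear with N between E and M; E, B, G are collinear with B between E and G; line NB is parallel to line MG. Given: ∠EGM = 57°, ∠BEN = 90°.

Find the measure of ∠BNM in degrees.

1. ∠EBN = 57°  [NB∥MG, corresponding at B]
2. ∠BNE = 33°  [△ENB]
3. ∠BNM = 147°  [linear pair at N on EM]

∠BNM = 147°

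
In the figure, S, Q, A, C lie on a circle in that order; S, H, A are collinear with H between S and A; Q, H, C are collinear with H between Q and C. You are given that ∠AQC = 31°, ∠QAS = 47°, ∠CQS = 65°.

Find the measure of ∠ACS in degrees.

∠ACS = 84°

1. ∠ASC = 31°  [same arc AC]
2. ∠CAS = 65°  [same arc SC]
3. ∠ACS = 84°  [△SAC]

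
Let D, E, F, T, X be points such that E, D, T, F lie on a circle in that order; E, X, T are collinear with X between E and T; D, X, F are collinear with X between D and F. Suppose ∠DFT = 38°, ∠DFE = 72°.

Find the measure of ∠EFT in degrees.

∠EFT = 110°

1. ∠DET = 38°  [same arc DT]
2. ∠DTE = 72°  [same arc ED]
3. ∠EDT = 70°  [△EDT]
4. ∠EFT = 110°  [cyclic EDTF, opposite ∠D+∠F]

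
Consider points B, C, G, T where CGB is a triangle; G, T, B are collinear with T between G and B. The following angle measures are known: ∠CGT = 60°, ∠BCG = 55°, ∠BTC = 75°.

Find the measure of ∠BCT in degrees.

∠BCT = 40°

1. ∠BGC = 60°  [T on ray GB]
2. ∠CBG = 65°  [△CGB]
3. ∠CBT = 65°  [T on ray BG]
4. ∠BCT = 40°  [△CTB]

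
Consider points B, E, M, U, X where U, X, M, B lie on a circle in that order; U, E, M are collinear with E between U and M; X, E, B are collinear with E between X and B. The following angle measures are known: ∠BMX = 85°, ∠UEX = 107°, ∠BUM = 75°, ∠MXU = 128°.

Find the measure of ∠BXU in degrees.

1. ∠MBU = 52°  [cyclic UXMB, opposite ∠X+∠B]
2. ∠BMU = 53°  [△UMB]
3. ∠BXU = 53°  [same arc UB]

∠BXU = 53°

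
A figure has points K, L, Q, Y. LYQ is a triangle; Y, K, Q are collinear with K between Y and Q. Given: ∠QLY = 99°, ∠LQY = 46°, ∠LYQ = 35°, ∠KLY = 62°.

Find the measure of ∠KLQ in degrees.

1. ∠KQL = 46°  [K on ray QY]
2. ∠KYL = 35°  [K on ray YQ]
3. ∠LKY = 83°  [△LYK]
4. ∠LKQ = 97°  [linear pair at K on YQ]
5. ∠KLQ = 37°  [△LKQ]

∠KLQ = 37°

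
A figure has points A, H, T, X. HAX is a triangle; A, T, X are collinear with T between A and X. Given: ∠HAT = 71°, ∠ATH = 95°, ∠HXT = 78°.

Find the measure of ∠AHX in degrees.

∠AHX = 31°

1. ∠HAX = 71°  [T on ray AX]
2. ∠AXH = 78°  [T on ray XA]
3. ∠AHX = 31°  [△HAX]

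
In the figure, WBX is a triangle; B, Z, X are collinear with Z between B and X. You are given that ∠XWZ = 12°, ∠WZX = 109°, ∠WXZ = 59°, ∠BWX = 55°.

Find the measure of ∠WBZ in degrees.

1. ∠BXW = 59°  [Z on ray XB]
2. ∠WBX = 66°  [△WBX]
3. ∠WBZ = 66°  [Z on ray BX]

∠WBZ = 66°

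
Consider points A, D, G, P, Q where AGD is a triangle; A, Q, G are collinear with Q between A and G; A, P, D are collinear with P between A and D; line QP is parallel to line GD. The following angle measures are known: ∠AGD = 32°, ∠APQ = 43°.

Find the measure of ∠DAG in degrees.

∠DAG = 105°

1. ∠AQP = 32°  [QP∥GD, corresponding at Q]
2. ∠PAQ = 105°  [△AQP]
3. ∠DAG = 105°  [Q on AG, P on AD]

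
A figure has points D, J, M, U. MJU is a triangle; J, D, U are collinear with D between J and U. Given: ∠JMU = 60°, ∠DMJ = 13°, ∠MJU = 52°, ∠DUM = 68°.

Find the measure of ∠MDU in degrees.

∠MDU = 65°

1. ∠DJM = 52°  [D on ray JU]
2. ∠JDM = 115°  [△MJD]
3. ∠MDU = 65°  [linear pair at D on JU]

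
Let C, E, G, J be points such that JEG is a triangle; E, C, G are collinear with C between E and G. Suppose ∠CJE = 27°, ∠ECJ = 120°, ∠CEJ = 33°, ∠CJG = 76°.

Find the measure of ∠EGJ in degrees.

∠EGJ = 44°

1. ∠GCJ = 60°  [linear pair at C on EG]
2. ∠CGJ = 44°  [△JCG]
3. ∠EGJ = 44°  [C on ray GE]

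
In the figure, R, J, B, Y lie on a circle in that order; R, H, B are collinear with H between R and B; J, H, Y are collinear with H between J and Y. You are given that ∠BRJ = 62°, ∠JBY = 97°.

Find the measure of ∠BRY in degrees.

∠BRY = 21°

1. ∠BYJ = 62°  [same arc JB]
2. ∠BJY = 21°  [△JBY]
3. ∠BRY = 21°  [same arc BY]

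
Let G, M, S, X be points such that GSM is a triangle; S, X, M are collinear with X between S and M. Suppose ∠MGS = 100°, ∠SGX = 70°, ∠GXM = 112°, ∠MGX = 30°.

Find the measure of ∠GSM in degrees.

1. ∠GMX = 38°  [△GXM]
2. ∠GMS = 38°  [X on ray MS]
3. ∠GSM = 42°  [△GSM]

∠GSM = 42°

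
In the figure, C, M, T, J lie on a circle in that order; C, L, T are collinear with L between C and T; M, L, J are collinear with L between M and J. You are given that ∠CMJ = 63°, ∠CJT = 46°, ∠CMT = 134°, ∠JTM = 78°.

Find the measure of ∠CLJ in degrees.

1. ∠CTJ = 63°  [same arc CJ]
2. ∠JCT = 71°  [△CTJ]
3. ∠JCM = 102°  [cyclic CMTJ, opposite ∠C+∠T]
4. ∠CJM = 15°  [△CMJ]
5. ∠CLJ = 94°  [△CLJ]

∠CLJ = 94°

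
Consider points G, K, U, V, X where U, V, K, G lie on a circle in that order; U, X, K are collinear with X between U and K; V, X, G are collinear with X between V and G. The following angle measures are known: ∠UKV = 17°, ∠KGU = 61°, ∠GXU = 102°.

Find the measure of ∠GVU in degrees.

∠GVU = 58°

1. ∠KVU = 119°  [cyclic UVKG, opposite ∠V+∠G]
2. ∠KXV = 102°  [vertical angles at X]
3. ∠KUV = 44°  [△UVK]
4. ∠UXV = 78°  [linear pair at X on UK]
5. ∠GVU = 58°  [△UXV]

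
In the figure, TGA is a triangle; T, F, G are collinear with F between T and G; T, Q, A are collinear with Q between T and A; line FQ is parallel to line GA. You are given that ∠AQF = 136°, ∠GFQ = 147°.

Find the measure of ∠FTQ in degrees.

∠FTQ = 103°

1. ∠FQT = 44°  [linear pair at Q on TA]
2. ∠QFT = 33°  [linear pair at F on TG]
3. ∠FTQ = 103°  [△TFQ]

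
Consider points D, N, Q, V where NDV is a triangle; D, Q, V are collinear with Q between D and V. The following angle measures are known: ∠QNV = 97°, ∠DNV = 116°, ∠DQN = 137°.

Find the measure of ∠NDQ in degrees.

1. ∠NQV = 43°  [linear pair at Q on DV]
2. ∠NVQ = 40°  [△NQV]
3. ∠DVN = 40°  [Q on ray VD]
4. ∠NDV = 24°  [△NDV]
5. ∠NDQ = 24°  [Q on ray DV]

∠NDQ = 24°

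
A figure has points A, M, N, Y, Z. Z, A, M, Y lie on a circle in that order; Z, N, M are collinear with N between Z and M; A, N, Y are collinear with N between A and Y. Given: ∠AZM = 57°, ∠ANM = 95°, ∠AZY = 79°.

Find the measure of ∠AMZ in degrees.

∠AMZ = 63°

1. ∠AYM = 57°  [same arc AM]
2. ∠AMY = 101°  [cyclic ZAMY, opposite ∠Z+∠M]
3. ∠MAY = 22°  [△AMY]
4. ∠AMZ = 63°  [△ANM]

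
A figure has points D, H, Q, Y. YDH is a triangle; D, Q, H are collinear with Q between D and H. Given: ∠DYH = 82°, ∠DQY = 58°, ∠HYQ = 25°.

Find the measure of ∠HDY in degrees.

1. ∠HQY = 122°  [linear pair at Q on DH]
2. ∠QHY = 33°  [△YQH]
3. ∠DHY = 33°  [Q on ray HD]
4. ∠HDY = 65°  [△YDH]

∠HDY = 65°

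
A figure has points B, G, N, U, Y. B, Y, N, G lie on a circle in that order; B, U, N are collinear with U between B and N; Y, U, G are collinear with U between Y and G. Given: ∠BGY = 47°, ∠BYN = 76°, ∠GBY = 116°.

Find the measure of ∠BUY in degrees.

∠BUY = 106°

1. ∠BNY = 47°  [same arc BY]
2. ∠BYG = 17°  [△BYG]
3. ∠NBY = 57°  [△BYN]
4. ∠BUY = 106°  [△BUY]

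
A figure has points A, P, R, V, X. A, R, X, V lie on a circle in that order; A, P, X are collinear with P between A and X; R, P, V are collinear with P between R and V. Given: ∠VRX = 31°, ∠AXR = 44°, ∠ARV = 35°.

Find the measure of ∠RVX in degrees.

1. ∠AVR = 44°  [same arc AR]
2. ∠RAV = 101°  [△ARV]
3. ∠RXV = 79°  [cyclic ARXV, opposite ∠A+∠X]
4. ∠RVX = 70°  [△RXV]

∠RVX = 70°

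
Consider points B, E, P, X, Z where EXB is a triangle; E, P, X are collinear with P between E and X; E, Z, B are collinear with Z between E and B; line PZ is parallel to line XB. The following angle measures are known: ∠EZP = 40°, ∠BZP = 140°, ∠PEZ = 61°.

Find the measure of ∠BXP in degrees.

1. ∠EPZ = 79°  [△EPZ]
2. ∠XPZ = 101°  [linear pair at P on EX]
3. ∠BXP = 79°  [PZ∥XB, co-interior at X–P]

∠BXP = 79°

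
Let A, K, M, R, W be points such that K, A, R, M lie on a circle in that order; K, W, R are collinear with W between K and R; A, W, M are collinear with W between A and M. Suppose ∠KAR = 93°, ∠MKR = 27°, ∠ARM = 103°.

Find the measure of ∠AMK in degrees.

∠AMK = 37°

1. ∠KMR = 87°  [cyclic KARM, opposite ∠A+∠M]
2. ∠KRM = 66°  [△KRM]
3. ∠AKM = 77°  [cyclic KARM, opposite ∠K+∠R]
4. ∠KAM = 66°  [same arc KM]
5. ∠AMK = 37°  [△KAM]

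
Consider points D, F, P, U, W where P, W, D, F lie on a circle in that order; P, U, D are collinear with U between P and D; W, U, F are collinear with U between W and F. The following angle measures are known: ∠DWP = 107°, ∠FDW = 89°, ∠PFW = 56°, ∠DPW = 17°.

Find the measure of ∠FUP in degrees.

1. ∠FPW = 91°  [cyclic PWDF, opposite ∠P+∠D]
2. ∠FWP = 33°  [△PWF]
3. ∠DFW = 17°  [same arc WD]
4. ∠FDP = 33°  [same arc PF]
5. ∠DUF = 130°  [△DUF]
6. ∠FUP = 50°  [linear pair at U on PD]

∠FUP = 50°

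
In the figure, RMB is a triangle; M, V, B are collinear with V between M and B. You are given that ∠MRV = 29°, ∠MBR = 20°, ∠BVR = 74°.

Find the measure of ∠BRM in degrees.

1. ∠MVR = 106°  [linear pair at V on MB]
2. ∠RMV = 45°  [△RMV]
3. ∠BMR = 45°  [V on ray MB]
4. ∠BRM = 115°  [△RMB]

∠BRM = 115°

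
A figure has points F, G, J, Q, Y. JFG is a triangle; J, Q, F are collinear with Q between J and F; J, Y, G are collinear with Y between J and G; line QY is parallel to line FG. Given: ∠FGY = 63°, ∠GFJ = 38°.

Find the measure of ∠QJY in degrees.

∠QJY = 79°

1. ∠FGJ = 63°  [Y on ray GJ]
2. ∠FJG = 79°  [△JFG]
3. ∠QJY = 79°  [Q on JF, Y on JG]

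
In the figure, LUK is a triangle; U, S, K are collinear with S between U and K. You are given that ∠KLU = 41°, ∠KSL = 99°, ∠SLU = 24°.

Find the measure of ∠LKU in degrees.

1. ∠LSU = 81°  [linear pair at S on UK]
2. ∠LUS = 75°  [△LUS]
3. ∠KUL = 75°  [S on ray UK]
4. ∠LKU = 64°  [△LUK]

∠LKU = 64°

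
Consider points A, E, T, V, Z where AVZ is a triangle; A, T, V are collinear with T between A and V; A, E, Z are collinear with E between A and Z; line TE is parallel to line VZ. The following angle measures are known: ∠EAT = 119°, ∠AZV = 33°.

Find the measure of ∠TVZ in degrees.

∠TVZ = 28°

1. ∠VAZ = 119°  [T on AV, E on AZ]
2. ∠AVZ = 28°  [△AVZ]
3. ∠TVZ = 28°  [T on ray VA]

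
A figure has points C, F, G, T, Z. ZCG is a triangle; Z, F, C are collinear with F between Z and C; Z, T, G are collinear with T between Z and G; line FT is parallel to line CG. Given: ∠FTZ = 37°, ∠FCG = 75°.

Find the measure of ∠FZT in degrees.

1. ∠CGZ = 37°  [FT∥CG, corresponding at T]
2. ∠GCZ = 75°  [F on ray CZ]
3. ∠CZG = 68°  [△ZCG]
4. ∠FZT = 68°  [F on ZC, T on ZG]

∠FZT = 68°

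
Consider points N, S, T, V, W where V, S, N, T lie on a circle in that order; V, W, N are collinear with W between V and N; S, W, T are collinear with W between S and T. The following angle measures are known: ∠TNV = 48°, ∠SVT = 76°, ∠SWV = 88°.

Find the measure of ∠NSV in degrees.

1. ∠TSV = 48°  [same arc VT]
2. ∠STV = 56°  [△VST]
3. ∠NVS = 44°  [△VWS]
4. ∠SNV = 56°  [same arc VS]
5. ∠NSV = 80°  [△VSN]

∠NSV = 80°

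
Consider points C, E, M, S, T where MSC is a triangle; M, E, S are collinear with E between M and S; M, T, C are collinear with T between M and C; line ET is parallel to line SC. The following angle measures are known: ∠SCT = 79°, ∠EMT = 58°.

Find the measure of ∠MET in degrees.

1. ∠MCS = 79°  [T on ray CM]
2. ∠CMS = 58°  [E on MS, T on MC]
3. ∠CSM = 43°  [△MSC]
4. ∠MET = 43°  [ET∥SC, corresponding at E]

∠MET = 43°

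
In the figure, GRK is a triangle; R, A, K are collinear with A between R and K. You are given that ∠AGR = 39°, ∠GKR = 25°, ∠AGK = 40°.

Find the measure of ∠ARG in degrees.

∠ARG = 76°

1. ∠AKG = 25°  [A on ray KR]
2. ∠GAK = 115°  [△GAK]
3. ∠GAR = 65°  [linear pair at A on RK]
4. ∠ARG = 76°  [△GRA]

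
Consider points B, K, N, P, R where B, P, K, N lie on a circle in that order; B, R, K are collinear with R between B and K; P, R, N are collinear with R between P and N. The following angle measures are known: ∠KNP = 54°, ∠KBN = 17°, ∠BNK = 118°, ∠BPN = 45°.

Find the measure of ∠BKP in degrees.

∠BKP = 64°

1. ∠KBP = 54°  [same arc PK]
2. ∠BPK = 62°  [cyclic BPKN, opposite ∠P+∠N]
3. ∠BKP = 64°  [△BPK]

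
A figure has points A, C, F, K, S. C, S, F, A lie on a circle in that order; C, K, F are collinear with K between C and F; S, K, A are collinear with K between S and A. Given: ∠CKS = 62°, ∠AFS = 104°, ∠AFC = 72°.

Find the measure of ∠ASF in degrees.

∠ASF = 30°

1. ∠AKF = 62°  [vertical angles at K]
2. ∠FAS = 46°  [△FKA]
3. ∠ASF = 30°  [△SFA]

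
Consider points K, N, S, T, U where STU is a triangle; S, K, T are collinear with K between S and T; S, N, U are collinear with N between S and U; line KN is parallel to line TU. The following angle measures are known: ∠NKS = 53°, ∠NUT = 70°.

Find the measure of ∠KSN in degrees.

∠KSN = 57°

1. ∠STU = 53°  [KN∥TU, corresponding at K]
2. ∠SUT = 70°  [N on ray US]
3. ∠TSU = 57°  [△STU]
4. ∠KSN = 57°  [K on ST, N on SU]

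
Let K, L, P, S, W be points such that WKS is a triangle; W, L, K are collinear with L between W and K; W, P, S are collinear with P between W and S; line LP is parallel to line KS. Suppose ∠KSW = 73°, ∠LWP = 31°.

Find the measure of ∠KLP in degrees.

1. ∠LPW = 73°  [LP∥KS, corresponding at P]
2. ∠PLW = 76°  [△WLP]
3. ∠KLP = 104°  [linear pair at L on WK]

∠KLP = 104°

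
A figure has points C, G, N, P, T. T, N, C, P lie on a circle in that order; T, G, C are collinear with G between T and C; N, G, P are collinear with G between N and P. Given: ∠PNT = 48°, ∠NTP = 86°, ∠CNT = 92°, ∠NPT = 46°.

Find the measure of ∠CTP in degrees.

∠CTP = 44°

1. ∠PCT = 48°  [same arc TP]
2. ∠CPT = 88°  [cyclic TNCP, opposite ∠N+∠P]
3. ∠CTP = 44°  [△TCP]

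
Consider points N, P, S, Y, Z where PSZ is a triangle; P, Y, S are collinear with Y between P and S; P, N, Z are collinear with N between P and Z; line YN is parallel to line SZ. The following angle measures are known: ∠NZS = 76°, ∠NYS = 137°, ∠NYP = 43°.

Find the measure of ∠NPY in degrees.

1. ∠PZS = 76°  [N on ray ZP]
2. ∠PSZ = 43°  [YN∥SZ, corresponding at Y]
3. ∠SPZ = 61°  [△PSZ]
4. ∠NPY = 61°  [Y on PS, N on PZ]

∠NPY = 61°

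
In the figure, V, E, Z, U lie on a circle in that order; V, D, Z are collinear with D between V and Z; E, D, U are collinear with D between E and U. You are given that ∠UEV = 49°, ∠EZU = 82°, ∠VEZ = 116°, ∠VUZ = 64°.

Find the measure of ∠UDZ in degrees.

1. ∠UZV = 49°  [same arc VU]
2. ∠EVU = 98°  [cyclic VEZU, opposite ∠V+∠Z]
3. ∠UVZ = 67°  [△VZU]
4. ∠EUV = 33°  [△VEU]
5. ∠UDV = 80°  [△VDU]
6. ∠UDZ = 100°  [linear pair at D on VZ]

∠UDZ = 100°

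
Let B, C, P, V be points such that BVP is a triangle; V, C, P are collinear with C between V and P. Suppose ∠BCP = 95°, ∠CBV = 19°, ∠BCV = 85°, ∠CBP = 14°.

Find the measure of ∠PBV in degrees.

1. ∠BPC = 71°  [△BCP]
2. ∠BVC = 76°  [△BVC]
3. ∠BPV = 71°  [C on ray PV]
4. ∠BVP = 76°  [C on ray VP]
5. ∠PBV = 33°  [△BVP]

∠PBV = 33°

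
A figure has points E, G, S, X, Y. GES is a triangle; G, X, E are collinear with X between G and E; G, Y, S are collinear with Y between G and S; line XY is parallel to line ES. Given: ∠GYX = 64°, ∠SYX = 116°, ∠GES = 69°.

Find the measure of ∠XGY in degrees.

∠XGY = 47°

1. ∠ESG = 64°  [XY∥ES, corresponding at Y]
2. ∠EGS = 47°  [△GES]
3. ∠XGY = 47°  [X on GE, Y on GS]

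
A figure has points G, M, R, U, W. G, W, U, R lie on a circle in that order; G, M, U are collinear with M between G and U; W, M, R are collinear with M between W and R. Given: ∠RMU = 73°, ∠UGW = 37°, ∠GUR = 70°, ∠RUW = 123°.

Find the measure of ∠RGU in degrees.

1. ∠URW = 37°  [△UMR]
2. ∠RWU = 20°  [△WUR]
3. ∠RGU = 20°  [same arc UR]

∠RGU = 20°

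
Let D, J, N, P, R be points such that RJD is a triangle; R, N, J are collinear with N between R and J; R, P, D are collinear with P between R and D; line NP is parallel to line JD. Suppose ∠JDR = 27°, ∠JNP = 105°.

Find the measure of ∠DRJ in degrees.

1. ∠NPR = 27°  [NP∥JD, corresponding at P]
2. ∠PNR = 75°  [linear pair at N on RJ]
3. ∠NRP = 78°  [△RNP]
4. ∠DRJ = 78°  [N on RJ, P on RD]

∠DRJ = 78°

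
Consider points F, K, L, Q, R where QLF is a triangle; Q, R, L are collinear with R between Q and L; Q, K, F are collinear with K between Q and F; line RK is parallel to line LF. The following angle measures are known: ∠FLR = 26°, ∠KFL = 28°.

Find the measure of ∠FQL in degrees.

1. ∠FLQ = 26°  [R on ray LQ]
2. ∠LFQ = 28°  [K on ray FQ]
3. ∠FQL = 126°  [△QLF]

∠FQL = 126°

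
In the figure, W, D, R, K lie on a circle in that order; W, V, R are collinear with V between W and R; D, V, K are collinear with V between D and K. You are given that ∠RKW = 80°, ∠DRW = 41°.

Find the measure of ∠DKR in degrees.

1. ∠RDW = 100°  [cyclic WDRK, opposite ∠D+∠K]
2. ∠DWR = 39°  [△WDR]
3. ∠DKR = 39°  [same arc DR]

∠DKR = 39°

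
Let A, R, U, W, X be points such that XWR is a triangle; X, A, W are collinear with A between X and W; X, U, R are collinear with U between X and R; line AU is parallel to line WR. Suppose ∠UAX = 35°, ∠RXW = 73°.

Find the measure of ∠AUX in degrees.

1. ∠RWX = 35°  [AU∥WR, corresponding at A]
2. ∠WRX = 72°  [△XWR]
3. ∠AUX = 72°  [AU∥WR, corresponding at U]

∠AUX = 72°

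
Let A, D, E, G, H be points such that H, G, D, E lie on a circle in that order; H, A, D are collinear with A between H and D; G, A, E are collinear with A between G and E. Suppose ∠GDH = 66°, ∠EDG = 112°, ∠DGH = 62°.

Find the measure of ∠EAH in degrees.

∠EAH = 98°

1. ∠GEH = 66°  [same arc HG]
2. ∠DHG = 52°  [△HGD]
3. ∠EHG = 68°  [cyclic HGDE, opposite ∠H+∠D]
4. ∠EGH = 46°  [△HGE]
5. ∠DEG = 52°  [same arc GD]
6. ∠EDH = 46°  [same arc HE]
7. ∠DAE = 82°  [△DAE]
8. ∠EAH = 98°  [linear pair at A on HD]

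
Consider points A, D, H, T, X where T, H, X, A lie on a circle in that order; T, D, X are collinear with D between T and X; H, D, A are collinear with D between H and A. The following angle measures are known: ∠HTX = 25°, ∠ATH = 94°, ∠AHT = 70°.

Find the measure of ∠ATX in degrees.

∠ATX = 69°

1. ∠HAX = 25°  [same arc HX]
2. ∠AXH = 86°  [cyclic THXA, opposite ∠T+∠X]
3. ∠AHX = 69°  [△HXA]
4. ∠ATX = 69°  [same arc XA]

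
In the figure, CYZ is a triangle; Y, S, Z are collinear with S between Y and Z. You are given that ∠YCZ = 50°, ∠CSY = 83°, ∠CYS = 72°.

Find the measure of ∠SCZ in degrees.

1. ∠CSZ = 97°  [linear pair at S on YZ]
2. ∠CYZ = 72°  [S on ray YZ]
3. ∠CZY = 58°  [△CYZ]
4. ∠CZS = 58°  [S on ray ZY]
5. ∠SCZ = 25°  [△CSZ]

∠SCZ = 25°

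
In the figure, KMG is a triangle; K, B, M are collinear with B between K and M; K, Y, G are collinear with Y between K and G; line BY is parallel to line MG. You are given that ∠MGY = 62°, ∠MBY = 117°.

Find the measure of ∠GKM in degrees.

∠GKM = 55°

1. ∠KGM = 62°  [Y on ray GK]
2. ∠KBY = 63°  [linear pair at B on KM]
3. ∠BYK = 62°  [BY∥MG, corresponding at Y]
4. ∠BKY = 55°  [△KBY]
5. ∠GKM = 55°  [B on KM, Y on KG]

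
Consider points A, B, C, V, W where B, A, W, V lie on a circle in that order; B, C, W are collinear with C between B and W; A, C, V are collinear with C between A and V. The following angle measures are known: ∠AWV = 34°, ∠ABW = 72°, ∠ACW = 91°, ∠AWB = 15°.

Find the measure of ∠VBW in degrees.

1. ∠BCV = 91°  [vertical angles at C]
2. ∠AVB = 15°  [same arc BA]
3. ∠VBW = 74°  [△BCV]

∠VBW = 74°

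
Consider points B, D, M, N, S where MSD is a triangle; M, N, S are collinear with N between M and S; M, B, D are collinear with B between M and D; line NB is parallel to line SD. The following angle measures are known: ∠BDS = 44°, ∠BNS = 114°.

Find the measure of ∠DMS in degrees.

∠DMS = 70°

1. ∠MDS = 44°  [B on ray DM]
2. ∠BNM = 66°  [linear pair at N on MS]
3. ∠MBN = 44°  [NB∥SD, corresponding at B]
4. ∠BMN = 70°  [△MNB]
5. ∠DMS = 70°  [N on MS, B on MD]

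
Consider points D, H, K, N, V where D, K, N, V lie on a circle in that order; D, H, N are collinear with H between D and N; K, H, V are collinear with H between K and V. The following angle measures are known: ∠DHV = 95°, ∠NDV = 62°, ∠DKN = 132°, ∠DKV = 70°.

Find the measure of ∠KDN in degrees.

∠KDN = 25°

1. ∠KHN = 95°  [vertical angles at H]
2. ∠DHK = 85°  [linear pair at H on DN]
3. ∠KDN = 25°  [△DHK]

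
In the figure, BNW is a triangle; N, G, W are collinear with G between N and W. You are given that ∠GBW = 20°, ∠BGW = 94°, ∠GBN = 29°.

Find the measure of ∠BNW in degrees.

1. ∠BGN = 86°  [linear pair at G on NW]
2. ∠BNG = 65°  [△BNG]
3. ∠BNW = 65°  [G on ray NW]

∠BNW = 65°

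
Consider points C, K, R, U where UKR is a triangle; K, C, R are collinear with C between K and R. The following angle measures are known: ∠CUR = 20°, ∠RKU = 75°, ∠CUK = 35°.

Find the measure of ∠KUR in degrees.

∠KUR = 55°

1. ∠CKU = 75°  [C on ray KR]
2. ∠KCU = 70°  [△UKC]
3. ∠RCU = 110°  [linear pair at C on KR]
4. ∠CRU = 50°  [△UCR]
5. ∠KRU = 50°  [C on ray RK]
6. ∠KUR = 55°  [△UKR]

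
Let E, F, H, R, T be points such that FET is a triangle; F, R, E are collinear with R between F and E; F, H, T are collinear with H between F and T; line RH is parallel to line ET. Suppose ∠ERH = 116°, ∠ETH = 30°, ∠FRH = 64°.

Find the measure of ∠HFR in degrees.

1. ∠ETF = 30°  [H on ray TF]
2. ∠FET = 64°  [RH∥ET, corresponding at R]
3. ∠EFT = 86°  [△FET]
4. ∠HFR = 86°  [R on FE, H on FT]

∠HFR = 86°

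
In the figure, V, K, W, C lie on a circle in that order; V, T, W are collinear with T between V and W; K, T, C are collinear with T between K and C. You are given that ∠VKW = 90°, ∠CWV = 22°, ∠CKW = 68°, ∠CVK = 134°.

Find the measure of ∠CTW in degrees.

1. ∠VCW = 90°  [cyclic VKWC, opposite ∠K+∠C]
2. ∠CKV = 22°  [same arc VC]
3. ∠CVW = 68°  [△VWC]
4. ∠KCV = 24°  [△VKC]
5. ∠CTV = 88°  [△VTC]
6. ∠CTW = 92°  [linear pair at T on VW]

∠CTW = 92°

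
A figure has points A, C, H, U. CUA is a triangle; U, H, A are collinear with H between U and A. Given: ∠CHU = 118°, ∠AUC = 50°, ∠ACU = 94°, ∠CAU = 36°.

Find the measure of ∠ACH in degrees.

1. ∠AHC = 62°  [linear pair at H on UA]
2. ∠CAH = 36°  [H on ray AU]
3. ∠ACH = 82°  [△CHA]

∠ACH = 82°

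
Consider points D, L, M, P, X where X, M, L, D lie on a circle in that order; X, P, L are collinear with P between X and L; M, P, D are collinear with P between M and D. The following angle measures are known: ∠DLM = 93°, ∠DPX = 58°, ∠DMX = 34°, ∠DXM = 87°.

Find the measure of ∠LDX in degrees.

1. ∠DLX = 34°  [same arc XD]
2. ∠MDX = 59°  [△XMD]
3. ∠DXL = 63°  [△XPD]
4. ∠LDX = 83°  [△XLD]

∠LDX = 83°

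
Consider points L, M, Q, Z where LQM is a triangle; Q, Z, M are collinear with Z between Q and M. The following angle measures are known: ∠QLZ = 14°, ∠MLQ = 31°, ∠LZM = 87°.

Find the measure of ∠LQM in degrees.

1. ∠LZQ = 93°  [linear pair at Z on QM]
2. ∠LQZ = 73°  [△LQZ]
3. ∠LQM = 73°  [Z on ray QM]

∠LQM = 73°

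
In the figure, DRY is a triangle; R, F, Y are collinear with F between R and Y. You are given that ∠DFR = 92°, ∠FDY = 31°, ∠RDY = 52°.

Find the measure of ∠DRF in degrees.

1. ∠DFY = 88°  [linear pair at F on RY]
2. ∠DYF = 61°  [△DFY]
3. ∠DYR = 61°  [F on ray YR]
4. ∠DRY = 67°  [△DRY]
5. ∠DRF = 67°  [F on ray RY]

∠DRF = 67°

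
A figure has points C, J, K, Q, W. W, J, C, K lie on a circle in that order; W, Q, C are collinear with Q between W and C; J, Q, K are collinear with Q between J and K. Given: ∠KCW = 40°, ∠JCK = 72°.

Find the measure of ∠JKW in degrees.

1. ∠KJW = 40°  [same arc WK]
2. ∠JWK = 108°  [cyclic WJCK, opposite ∠W+∠C]
3. ∠JKW = 32°  [△WJK]

∠JKW = 32°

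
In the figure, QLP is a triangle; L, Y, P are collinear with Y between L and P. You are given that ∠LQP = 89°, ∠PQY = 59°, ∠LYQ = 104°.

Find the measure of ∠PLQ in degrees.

1. ∠PYQ = 76°  [linear pair at Y on LP]
2. ∠QPY = 45°  [△QYP]
3. ∠LPQ = 45°  [Y on ray PL]
4. ∠PLQ = 46°  [△QLP]

∠PLQ = 46°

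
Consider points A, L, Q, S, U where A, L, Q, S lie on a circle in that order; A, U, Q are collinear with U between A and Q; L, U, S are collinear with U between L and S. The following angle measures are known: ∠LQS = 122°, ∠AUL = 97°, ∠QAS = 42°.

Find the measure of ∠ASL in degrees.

1. ∠QUS = 97°  [vertical angles at U]
2. ∠AUS = 83°  [linear pair at U on AQ]
3. ∠ASL = 55°  [△AUS]

∠ASL = 55°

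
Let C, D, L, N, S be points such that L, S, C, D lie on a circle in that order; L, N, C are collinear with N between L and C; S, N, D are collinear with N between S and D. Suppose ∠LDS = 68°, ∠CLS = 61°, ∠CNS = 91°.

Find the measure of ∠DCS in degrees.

∠DCS = 98°

1. ∠LCS = 68°  [same arc LS]
2. ∠CDS = 61°  [same arc SC]
3. ∠CSD = 21°  [△SNC]
4. ∠DCS = 98°  [△SCD]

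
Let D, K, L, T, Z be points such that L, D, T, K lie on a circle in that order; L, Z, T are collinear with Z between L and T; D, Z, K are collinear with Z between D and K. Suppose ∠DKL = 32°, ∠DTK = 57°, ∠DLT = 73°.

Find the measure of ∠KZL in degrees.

1. ∠DKT = 73°  [same arc DT]
2. ∠KDT = 50°  [△DTK]
3. ∠KLT = 50°  [same arc TK]
4. ∠KZL = 98°  [△LZK]

∠KZL = 98°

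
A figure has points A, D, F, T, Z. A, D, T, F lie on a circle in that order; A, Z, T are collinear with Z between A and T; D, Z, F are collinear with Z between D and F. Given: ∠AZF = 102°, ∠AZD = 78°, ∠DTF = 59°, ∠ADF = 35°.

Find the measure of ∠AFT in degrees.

∠AFT = 91°

1. ∠DAF = 121°  [cyclic ADTF, opposite ∠A+∠T]
2. ∠ATF = 35°  [same arc AF]
3. ∠AFD = 24°  [△ADF]
4. ∠FAT = 54°  [△AZF]
5. ∠AFT = 91°  [△ATF]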